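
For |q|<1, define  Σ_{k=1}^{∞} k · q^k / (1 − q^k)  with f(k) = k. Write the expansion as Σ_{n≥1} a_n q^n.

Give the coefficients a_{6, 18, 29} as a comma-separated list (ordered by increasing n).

12, 39, 30

[q^6] f(1)=1,f(2)=2,f(3)=3,f(6)=6 ⇒ 12
n=18: 18·1 9·2 6·3 3·6 2·9 1·18  f→[18+9+6+3+2+1]=39
n=29: 29·1 1·29  f→[29+1]=30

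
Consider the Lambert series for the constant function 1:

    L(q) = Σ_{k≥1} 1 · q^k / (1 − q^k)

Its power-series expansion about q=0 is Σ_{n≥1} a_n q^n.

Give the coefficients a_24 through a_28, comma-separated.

d|24:{24,12,8,6,4,3,2,1}  Σf=1+1+1+1+1+1+1+1=8
n=25: 1·25 5·5 25·1  f→[1+1+1]=3
n=26: 26·1 13·2 2·13 1·26  f→[1+1+1+1]=4
d|27:{1,3,9,27}  Σf=1+1+1+1=4
[q^28] f(1)=1,f(2)=1,f(4)=1,f(7)=1,f(14)=1,f(28)=1 ⇒ 6

8, 3, 4, 4, 6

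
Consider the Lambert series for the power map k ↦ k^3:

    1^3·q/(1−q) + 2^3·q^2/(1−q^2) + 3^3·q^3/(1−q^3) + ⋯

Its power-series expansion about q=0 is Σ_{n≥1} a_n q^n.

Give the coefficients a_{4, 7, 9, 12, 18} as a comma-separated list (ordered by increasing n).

[q^4] f(1)=1,f(2)=8,f(4)=64 ⇒ 73
n=7: 1·7 7·1  f→[1+343]=344
[q^9] f(1)=1,f(3)=27,f(9)=729 ⇒ 757
q^12  k|12↦f(k): 1:1 2:8 3:27 4:64 6:216 12:1728  a_12=2044
d|18:{1,2,3,6,9,18}  Σf=1+8+27+216+729+5832=6813

73, 344, 757, 2044, 6813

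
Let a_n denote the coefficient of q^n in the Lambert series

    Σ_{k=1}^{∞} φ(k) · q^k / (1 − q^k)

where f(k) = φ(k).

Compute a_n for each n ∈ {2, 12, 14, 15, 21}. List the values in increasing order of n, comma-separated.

d|2:{2,1}  Σφ=1+1=2
n=12: 1·12 2·6 3·4 4·3 6·2 12·1  φ→[1+1+2+2+2+4]=12
q^14  k|14↦φ(k): 1:1 2:1 7:6 14:6  a_14=14
q^15  k|15↦φ(k): 15:8 5:4 3:2 1:1  a_15=15
q^21  k|21↦φ(k): 1:1 3:2 7:6 21:12  a_21=21

2, 12, 14, 15, 21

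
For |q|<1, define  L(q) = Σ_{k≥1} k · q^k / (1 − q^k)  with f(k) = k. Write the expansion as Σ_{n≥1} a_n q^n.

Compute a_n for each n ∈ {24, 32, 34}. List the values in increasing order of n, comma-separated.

q^24  k|24↦f(k): 24:24 12:12 8:8 6:6 4:4 3:3 2:2 1:1  a_24=60
[q^32] f(1)=1,f(2)=2,f(4)=4,f(8)=8,f(16)=16,f(32)=32 ⇒ 63
d|34:{1,2,17,34}  Σf=1+2+17+34=54

60, 63, 54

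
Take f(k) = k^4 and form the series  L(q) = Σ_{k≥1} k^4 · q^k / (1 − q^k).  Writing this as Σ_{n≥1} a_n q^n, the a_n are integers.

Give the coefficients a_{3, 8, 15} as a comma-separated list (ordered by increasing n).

q^3  k|3↦f(k): 1:1 3:81  a_3=82
d|8:{8,4,2,1}  Σf=4096+256+16+1=4369
n=15: 15·1 5·3 3·5 1·15  f→[50625+625+81+1]=51332

82, 4369, 51332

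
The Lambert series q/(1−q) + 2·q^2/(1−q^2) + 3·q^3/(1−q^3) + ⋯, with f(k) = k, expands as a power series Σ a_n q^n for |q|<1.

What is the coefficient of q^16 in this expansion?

d|16:{16,8,4,2,1}  Σf=16+8+4+2+1=31

a_16 = 31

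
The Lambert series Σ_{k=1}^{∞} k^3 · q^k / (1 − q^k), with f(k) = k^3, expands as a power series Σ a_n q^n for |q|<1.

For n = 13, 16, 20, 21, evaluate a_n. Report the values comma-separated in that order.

2198, 4681, 9198, 9632

d|13:{1,13}  Σf=1+2197=2198
[q^16] f(1)=1,f(2)=8,f(4)=64,f(8)=512,f(16)=4096 ⇒ 4681
d|20:{1,2,4,5,10,20}  Σf=1+8+64+125+1000+8000=9198
[q^21] f(21)=9261,f(7)=343,f(3)=27,f(1)=1 ⇒ 9632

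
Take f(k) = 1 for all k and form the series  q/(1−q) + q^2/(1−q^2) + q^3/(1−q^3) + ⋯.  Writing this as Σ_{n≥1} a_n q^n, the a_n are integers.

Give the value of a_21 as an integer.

a_21 = 4

q^21  k|21↦f(k): 1:1 3:1 7:1 21:1  a_21=4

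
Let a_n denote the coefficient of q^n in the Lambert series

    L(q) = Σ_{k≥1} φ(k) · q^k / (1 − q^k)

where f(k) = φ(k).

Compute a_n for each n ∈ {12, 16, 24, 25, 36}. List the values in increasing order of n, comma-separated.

n=12: 12·1 6·2 4·3 3·4 2·6 1·12  φ→[4+2+2+2+1+1]=12
[q^16] φ(1)=1,φ(2)=1,φ(4)=2,φ(8)=4,φ(16)=8 ⇒ 16
n=24: 24·1 12·2 8·3 6·4 4·6 3·8 2·12 1·24  φ→[8+4+4+2+2+2+1+1]=24
n=25: 25·1 5·5 1·25  φ→[20+4+1]=25
[q^36] φ(36)=12,φ(18)=6,φ(12)=4,φ(9)=6,φ(6)=2,φ(4)=2,φ(3)=2,φ(2)=1,φ(1)=1 ⇒ 36

12, 16, 24, 25, 36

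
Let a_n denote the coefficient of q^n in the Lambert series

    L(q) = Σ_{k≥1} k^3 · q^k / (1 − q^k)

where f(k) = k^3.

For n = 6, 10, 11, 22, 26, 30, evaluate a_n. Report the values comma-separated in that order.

d|6:{1,2,3,6}  Σf=1+8+27+216=252
d|10:{10,5,2,1}  Σf=1000+125+8+1=1134
[q^11] f(1)=1,f(11)=1331 ⇒ 1332
q^22  k|22↦f(k): 22:10648 11:1331 2:8 1:1  a_22=11988
n=26: 26·1 13·2 2·13 1·26  f→[17576+2197+8+1]=19782
n=30: 1·30 2·15 3·10 5·6 6·5 10·3 15·2 30·1  f→[1+8+27+125+216+1000+3375+27000]=31752

252, 1134, 1332, 11988, 19782, 31752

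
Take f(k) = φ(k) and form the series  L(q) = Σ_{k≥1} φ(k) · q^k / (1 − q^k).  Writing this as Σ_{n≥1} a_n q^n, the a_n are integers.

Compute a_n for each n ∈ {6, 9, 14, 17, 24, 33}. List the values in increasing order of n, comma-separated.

d|6:{6,3,2,1}  Σφ=2+2+1+1=6
[q^9] φ(9)=6,φ(3)=2,φ(1)=1 ⇒ 9
[q^14] φ(1)=1,φ(2)=1,φ(7)=6,φ(14)=6 ⇒ 14
n=17: 17·1 1·17  φ→[16+1]=17
q^24  k|24↦φ(k): 24:8 12:4 8:4 6:2 4:2 3:2 2:1 1:1  a_24=24
q^33  k|33↦φ(k): 1:1 3:2 11:10 33:20  a_33=33

6, 9, 14, 17, 24, 33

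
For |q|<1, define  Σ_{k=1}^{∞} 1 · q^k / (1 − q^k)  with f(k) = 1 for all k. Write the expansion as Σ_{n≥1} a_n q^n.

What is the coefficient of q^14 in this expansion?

d|14:{1,2,7,14}  Σf=1+1+1+1=4

a_14 = 4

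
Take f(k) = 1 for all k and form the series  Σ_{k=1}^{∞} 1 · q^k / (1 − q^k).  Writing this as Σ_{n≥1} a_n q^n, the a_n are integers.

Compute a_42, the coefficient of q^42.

q^42  k|42↦f(k): 42:1 21:1 14:1 7:1 6:1 3:1 2:1 1:1  a_42=8

a_42 = 8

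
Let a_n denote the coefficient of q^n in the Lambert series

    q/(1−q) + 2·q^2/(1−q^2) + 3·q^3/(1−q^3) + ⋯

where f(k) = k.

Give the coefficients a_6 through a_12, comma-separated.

12, 8, 15, 13, 18, 12, 28

d|6:{1,2,3,6}  Σf=1+2+3+6=12
d|7:{1,7}  Σf=1+7=8
d|8:{8,4,2,1}  Σf=8+4+2+1=15
n=9: 9·1 3·3 1·9  f→[9+3+1]=13
[q^10] f(1)=1,f(2)=2,f(5)=5,f(10)=10 ⇒ 18
d|11:{11,1}  Σf=11+1=12
q^12  k|12↦f(k): 12:12 6:6 4:4 3:3 2:2 1:1  a_12=28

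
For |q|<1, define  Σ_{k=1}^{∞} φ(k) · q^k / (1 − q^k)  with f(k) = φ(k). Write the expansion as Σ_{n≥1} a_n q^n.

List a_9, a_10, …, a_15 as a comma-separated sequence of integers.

n=9: 9·1 3·3 1·9  φ→[6+2+1]=9
[q^10] φ(10)=4,φ(5)=4,φ(2)=1,φ(1)=1 ⇒ 10
n=11: 1·11 11·1  φ→[1+10]=11
[q^12] φ(1)=1,φ(2)=1,φ(3)=2,φ(4)=2,φ(6)=2,φ(12)=4 ⇒ 12
[q^13] φ(1)=1,φ(13)=12 ⇒ 13
d|14:{1,2,7,14}  Σφ=1+1+6+6=14
d|15:{1,3,5,15}  Σφ=1+2+4+8=15

9, 10, 11, 12, 13, 14, 15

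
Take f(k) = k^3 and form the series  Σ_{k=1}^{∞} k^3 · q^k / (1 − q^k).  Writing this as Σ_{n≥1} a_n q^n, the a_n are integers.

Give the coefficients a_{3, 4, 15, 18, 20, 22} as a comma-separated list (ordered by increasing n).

28, 73, 3528, 6813, 9198, 11988

n=3: 1·3 3·1  f→[1+27]=28
n=4: 4·1 2·2 1·4  f→[64+8+1]=73
n=15: 15·1 5·3 3·5 1·15  f→[3375+125+27+1]=3528
n=18: 18·1 9·2 6·3 3·6 2·9 1·18  f→[5832+729+216+27+8+1]=6813
n=20: 1·20 2·10 4·5 5·4 10·2 20·1  f→[1+8+64+125+1000+8000]=9198
[q^22] f(22)=10648,f(11)=1331,f(2)=8,f(1)=1 ⇒ 11988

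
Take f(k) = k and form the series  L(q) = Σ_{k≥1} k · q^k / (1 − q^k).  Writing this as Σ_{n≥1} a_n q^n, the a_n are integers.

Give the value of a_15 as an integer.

q^15  k|15↦f(k): 15:15 5:5 3:3 1:1  a_15=24

a_15 = 24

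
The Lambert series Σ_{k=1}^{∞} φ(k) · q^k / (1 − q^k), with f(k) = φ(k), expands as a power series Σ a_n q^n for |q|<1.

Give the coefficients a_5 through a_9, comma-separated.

d|5:{5,1}  Σφ=4+1=5
q^6  k|6↦φ(k): 1:1 2:1 3:2 6:2  a_6=6
n=7: 7·1 1·7  φ→[6+1]=7
n=8: 8·1 4·2 2·4 1·8  φ→[4+2+1+1]=8
[q^9] φ(1)=1,φ(3)=2,φ(9)=6 ⇒ 9

5, 6, 7, 8, 9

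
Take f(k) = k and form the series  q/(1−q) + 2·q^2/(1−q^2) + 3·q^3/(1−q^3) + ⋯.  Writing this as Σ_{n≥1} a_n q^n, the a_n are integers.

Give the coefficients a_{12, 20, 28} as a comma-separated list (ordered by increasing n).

28, 42, 56

n=12: 12·1 6·2 4·3 3·4 2·6 1·12  f→[12+6+4+3+2+1]=28
n=20: 20·1 10·2 5·4 4·5 2·10 1·20  f→[20+10+5+4+2+1]=42
[q^28] f(1)=1,f(2)=2,f(4)=4,f(7)=7,f(14)=14,f(28)=28 ⇒ 56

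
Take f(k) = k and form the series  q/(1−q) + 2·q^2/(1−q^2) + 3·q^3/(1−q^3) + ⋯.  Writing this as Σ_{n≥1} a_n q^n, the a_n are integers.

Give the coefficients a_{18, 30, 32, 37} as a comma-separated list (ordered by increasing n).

39, 72, 63, 38

d|18:{1,2,3,6,9,18}  Σf=1+2+3+6+9+18=39
d|30:{30,15,10,6,5,3,2,1}  Σf=30+15+10+6+5+3+2+1=72
q^32  k|32↦f(k): 32:32 16:16 8:8 4:4 2:2 1:1  a_32=63
[q^37] f(1)=1,f(37)=37 ⇒ 38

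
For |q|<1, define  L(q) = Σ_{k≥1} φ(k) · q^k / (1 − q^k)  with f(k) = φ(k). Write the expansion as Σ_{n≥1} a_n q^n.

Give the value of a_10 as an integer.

d|10:{1,2,5,10}  Σφ=1+1+4+4=10

a_10 = 10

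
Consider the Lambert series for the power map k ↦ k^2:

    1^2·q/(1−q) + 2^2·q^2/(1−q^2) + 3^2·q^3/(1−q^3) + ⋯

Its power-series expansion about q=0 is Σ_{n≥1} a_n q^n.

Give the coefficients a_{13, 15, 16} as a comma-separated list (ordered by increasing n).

d|13:{13,1}  Σf=169+1=170
[q^15] f(15)=225,f(5)=25,f(3)=9,f(1)=1 ⇒ 260
q^16  k|16↦f(k): 16:256 8:64 4:16 2:4 1:1  a_16=341

170, 260, 341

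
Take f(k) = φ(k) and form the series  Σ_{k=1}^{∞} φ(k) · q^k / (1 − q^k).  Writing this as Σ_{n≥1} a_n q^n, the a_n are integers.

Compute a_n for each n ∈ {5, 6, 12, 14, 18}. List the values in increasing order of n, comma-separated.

[q^5] φ(5)=4,φ(1)=1 ⇒ 5
q^6  k|6↦φ(k): 6:2 3:2 2:1 1:1  a_6=6
d|12:{1,2,3,4,6,12}  Σφ=1+1+2+2+2+4=12
n=14: 14·1 7·2 2·7 1·14  φ→[6+6+1+1]=14
q^18  k|18↦φ(k): 1:1 2:1 3:2 6:2 9:6 18:6  a_18=18

5, 6, 12, 14, 18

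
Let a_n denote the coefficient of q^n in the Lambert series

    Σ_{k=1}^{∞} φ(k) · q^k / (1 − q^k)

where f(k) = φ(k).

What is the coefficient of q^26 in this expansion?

[q^26] φ(1)=1,φ(2)=1,φ(13)=12,φ(26)=12 ⇒ 26

a_26 = 26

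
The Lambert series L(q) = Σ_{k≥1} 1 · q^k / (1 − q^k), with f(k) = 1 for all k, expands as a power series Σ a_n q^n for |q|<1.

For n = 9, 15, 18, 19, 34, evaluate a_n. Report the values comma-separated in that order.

3, 4, 6, 2, 4

[q^9] f(1)=1,f(3)=1,f(9)=1 ⇒ 3
[q^15] f(1)=1,f(3)=1,f(5)=1,f(15)=1 ⇒ 4
q^18  k|18↦f(k): 1:1 2:1 3:1 6:1 9:1 18:1  a_18=6
q^19  k|19↦f(k): 1:1 19:1  a_19=2
d|34:{34,17,2,1}  Σf=1+1+1+1=4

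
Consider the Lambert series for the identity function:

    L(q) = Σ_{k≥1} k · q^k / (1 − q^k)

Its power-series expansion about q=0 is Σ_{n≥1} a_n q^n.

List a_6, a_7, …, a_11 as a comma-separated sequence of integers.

12, 8, 15, 13, 18, 12

[q^6] f(1)=1,f(2)=2,f(3)=3,f(6)=6 ⇒ 12
q^7  k|7↦f(k): 7:7 1:1  a_7=8
d|8:{1,2,4,8}  Σf=1+2+4+8=15
d|9:{1,3,9}  Σf=1+3+9=13
q^10  k|10↦f(k): 10:10 5:5 2:2 1:1  a_10=18
[q^11] f(11)=11,f(1)=1 ⇒ 12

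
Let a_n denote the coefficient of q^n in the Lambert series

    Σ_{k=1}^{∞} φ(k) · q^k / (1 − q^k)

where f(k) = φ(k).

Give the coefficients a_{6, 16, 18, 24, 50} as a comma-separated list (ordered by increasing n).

d|6:{1,2,3,6}  Σφ=1+1+2+2=6
n=16: 1·16 2·8 4·4 8·2 16·1  φ→[1+1+2+4+8]=16
d|18:{18,9,6,3,2,1}  Σφ=6+6+2+2+1+1=18
q^24  k|24↦φ(k): 24:8 12:4 8:4 6:2 4:2 3:2 2:1 1:1  a_24=24
n=50: 50·1 25·2 10·5 5·10 2·25 1·50  φ→[20+20+4+4+1+1]=50

6, 16, 18, 24, 50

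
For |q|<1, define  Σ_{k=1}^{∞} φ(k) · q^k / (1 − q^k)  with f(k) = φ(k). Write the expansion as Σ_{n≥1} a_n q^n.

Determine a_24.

d|24:{1,2,3,4,6,8,12,24}  Σφ=1+1+2+2+2+4+4+8=24

a_24 = 24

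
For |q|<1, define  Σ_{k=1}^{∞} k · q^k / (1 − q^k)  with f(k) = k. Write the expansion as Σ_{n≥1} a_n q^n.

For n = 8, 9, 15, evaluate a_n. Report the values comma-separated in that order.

15, 13, 24

q^8  k|8↦f(k): 8:8 4:4 2:2 1:1  a_8=15
d|9:{9,3,1}  Σf=9+3+1=13
d|15:{1,3,5,15}  Σf=1+3+5+15=24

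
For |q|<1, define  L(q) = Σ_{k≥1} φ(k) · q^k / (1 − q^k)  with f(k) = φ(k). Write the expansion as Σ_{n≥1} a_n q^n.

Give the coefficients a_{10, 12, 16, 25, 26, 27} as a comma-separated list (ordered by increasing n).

q^10  k|10↦φ(k): 1:1 2:1 5:4 10:4  a_10=10
[q^12] φ(1)=1,φ(2)=1,φ(3)=2,φ(4)=2,φ(6)=2,φ(12)=4 ⇒ 12
d|16:{16,8,4,2,1}  Σφ=8+4+2+1+1=16
q^25  k|25↦φ(k): 25:20 5:4 1:1  a_25=25
d|26:{1,2,13,26}  Σφ=1+1+12+12=26
[q^27] φ(27)=18,φ(9)=6,φ(3)=2,φ(1)=1 ⇒ 27

10, 12, 16, 25, 26, 27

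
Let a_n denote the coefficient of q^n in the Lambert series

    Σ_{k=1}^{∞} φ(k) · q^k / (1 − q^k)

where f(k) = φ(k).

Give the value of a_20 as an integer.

q^20  k|20↦φ(k): 1:1 2:1 4:2 5:4 10:4 20:8  a_20=20

a_20 = 20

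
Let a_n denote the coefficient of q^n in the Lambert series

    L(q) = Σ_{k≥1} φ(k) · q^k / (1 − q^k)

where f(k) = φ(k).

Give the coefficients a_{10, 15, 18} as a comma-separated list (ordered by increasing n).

q^10  k|10↦φ(k): 1:1 2:1 5:4 10:4  a_10=10
q^15  k|15↦φ(k): 1:1 3:2 5:4 15:8  a_15=15
d|18:{1,2,3,6,9,18}  Σφ=1+1+2+2+6+6=18

10, 15, 18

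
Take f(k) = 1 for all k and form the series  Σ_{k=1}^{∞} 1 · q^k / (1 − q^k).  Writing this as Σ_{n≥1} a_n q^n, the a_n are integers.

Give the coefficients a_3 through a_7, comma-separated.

2, 3, 2, 4, 2

[q^3] f(1)=1,f(3)=1 ⇒ 2
n=4: 4·1 2·2 1·4  f→[1+1+1]=3
n=5: 1·5 5·1  f→[1+1]=2
n=6: 6·1 3·2 2·3 1·6  f→[1+1+1+1]=4
d|7:{7,1}  Σf=1+1=2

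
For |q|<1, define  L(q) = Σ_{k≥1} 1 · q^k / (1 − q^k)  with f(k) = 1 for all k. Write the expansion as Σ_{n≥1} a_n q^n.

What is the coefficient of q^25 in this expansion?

a_25 = 3

q^25  k|25↦f(k): 1:1 5:1 25:1  a_25=3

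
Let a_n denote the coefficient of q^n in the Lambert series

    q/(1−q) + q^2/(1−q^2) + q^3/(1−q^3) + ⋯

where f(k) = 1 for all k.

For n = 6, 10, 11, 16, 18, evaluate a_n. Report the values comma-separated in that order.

4, 4, 2, 5, 6

[q^6] f(6)=1,f(3)=1,f(2)=1,f(1)=1 ⇒ 4
n=10: 10·1 5·2 2·5 1·10  f→[1+1+1+1]=4
[q^11] f(1)=1,f(11)=1 ⇒ 2
q^16  k|16↦f(k): 1:1 2:1 4:1 8:1 16:1  a_16=5
n=18: 1·18 2·9 3·6 6·3 9·2 18·1  f→[1+1+1+1+1+1]=6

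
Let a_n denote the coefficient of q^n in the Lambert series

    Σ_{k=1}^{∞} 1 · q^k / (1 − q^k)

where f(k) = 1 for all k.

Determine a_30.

n=30: 30·1 15·2 10·3 6·5 5·6 3·10 2·15 1·30  f→[1+1+1+1+1+1+1+1]=8

a_30 = 8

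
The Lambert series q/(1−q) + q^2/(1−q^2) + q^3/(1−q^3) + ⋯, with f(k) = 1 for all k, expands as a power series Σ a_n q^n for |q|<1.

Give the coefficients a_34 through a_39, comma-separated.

q^34  k|34↦f(k): 1:1 2:1 17:1 34:1  a_34=4
n=35: 35·1 7·5 5·7 1·35  f→[1+1+1+1]=4
[q^36] f(1)=1,f(2)=1,f(3)=1,f(4)=1,f(6)=1,f(9)=1,f(12)=1,f(18)=1,f(36)=1 ⇒ 9
[q^37] f(37)=1,f(1)=1 ⇒ 2
q^38  k|38↦f(k): 1:1 2:1 19:1 38:1  a_38=4
n=39: 39·1 13·3 3·13 1·39  f→[1+1+1+1]=4

4, 4, 9, 2, 4, 4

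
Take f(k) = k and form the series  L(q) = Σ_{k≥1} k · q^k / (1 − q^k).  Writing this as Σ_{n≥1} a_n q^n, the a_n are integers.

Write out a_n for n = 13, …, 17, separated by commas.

14, 24, 24, 31, 18

[q^13] f(13)=13,f(1)=1 ⇒ 14
[q^14] f(14)=14,f(7)=7,f(2)=2,f(1)=1 ⇒ 24
d|15:{1,3,5,15}  Σf=1+3+5+15=24
[q^16] f(1)=1,f(2)=2,f(4)=4,f(8)=8,f(16)=16 ⇒ 31
n=17: 1·17 17·1  f→[1+17]=18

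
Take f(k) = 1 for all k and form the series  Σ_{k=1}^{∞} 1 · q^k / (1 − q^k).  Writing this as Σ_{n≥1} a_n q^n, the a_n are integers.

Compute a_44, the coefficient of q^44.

[q^44] f(44)=1,f(22)=1,f(11)=1,f(4)=1,f(2)=1,f(1)=1 ⇒ 6

a_44 = 6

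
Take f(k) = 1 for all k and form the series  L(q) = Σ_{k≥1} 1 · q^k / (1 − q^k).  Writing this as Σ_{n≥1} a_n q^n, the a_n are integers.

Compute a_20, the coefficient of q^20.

n=20: 1·20 2·10 4·5 5·4 10·2 20·1  f→[1+1+1+1+1+1]=6

a_20 = 6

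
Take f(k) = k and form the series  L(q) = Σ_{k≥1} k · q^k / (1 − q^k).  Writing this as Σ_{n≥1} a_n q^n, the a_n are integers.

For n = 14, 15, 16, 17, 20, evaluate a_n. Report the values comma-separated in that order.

[q^14] f(1)=1,f(2)=2,f(7)=7,f(14)=14 ⇒ 24
n=15: 1·15 3·5 5·3 15·1  f→[1+3+5+15]=24
[q^16] f(16)=16,f(8)=8,f(4)=4,f(2)=2,f(1)=1 ⇒ 31
n=17: 17·1 1·17  f→[17+1]=18
[q^20] f(1)=1,f(2)=2,f(4)=4,f(5)=5,f(10)=10,f(20)=20 ⇒ 42

24, 24, 31, 18, 42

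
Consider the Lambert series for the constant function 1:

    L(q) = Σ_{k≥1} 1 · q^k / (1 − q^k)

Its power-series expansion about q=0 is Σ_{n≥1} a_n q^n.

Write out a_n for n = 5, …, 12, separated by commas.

2, 4, 2, 4, 3, 4, 2, 6

n=5: 1·5 5·1  f→[1+1]=2
d|6:{1,2,3,6}  Σf=1+1+1+1=4
q^7  k|7↦f(k): 7:1 1:1  a_7=2
d|8:{8,4,2,1}  Σf=1+1+1+1=4
n=9: 1·9 3·3 9·1  f→[1+1+1]=3
[q^10] f(10)=1,f(5)=1,f(2)=1,f(1)=1 ⇒ 4
d|11:{11,1}  Σf=1+1=2
q^12  k|12↦f(k): 1:1 2:1 3:1 4:1 6:1 12:1  a_12=6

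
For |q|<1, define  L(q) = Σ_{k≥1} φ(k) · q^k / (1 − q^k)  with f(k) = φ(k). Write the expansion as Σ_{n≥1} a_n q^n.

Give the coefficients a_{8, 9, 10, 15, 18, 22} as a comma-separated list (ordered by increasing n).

n=8: 1·8 2·4 4·2 8·1  φ→[1+1+2+4]=8
[q^9] φ(9)=6,φ(3)=2,φ(1)=1 ⇒ 9
n=10: 10·1 5·2 2·5 1·10  φ→[4+4+1+1]=10
n=15: 15·1 5·3 3·5 1·15  φ→[8+4+2+1]=15
q^18  k|18↦φ(k): 1:1 2:1 3:2 6:2 9:6 18:6  a_18=18
q^22  k|22↦φ(k): 1:1 2:1 11:10 22:10  a_22=22

8, 9, 10, 15, 18, 22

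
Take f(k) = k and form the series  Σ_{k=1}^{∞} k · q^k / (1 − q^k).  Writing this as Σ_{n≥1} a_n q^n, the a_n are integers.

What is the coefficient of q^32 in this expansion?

q^32  k|32↦f(k): 32:32 16:16 8:8 4:4 2:2 1:1  a_32=63

a_32 = 63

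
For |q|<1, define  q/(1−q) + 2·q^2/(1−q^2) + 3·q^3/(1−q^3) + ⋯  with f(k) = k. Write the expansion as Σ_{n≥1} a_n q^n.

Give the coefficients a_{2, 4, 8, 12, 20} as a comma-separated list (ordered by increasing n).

3, 7, 15, 28, 42

d|2:{2,1}  Σf=2+1=3
n=4: 1·4 2·2 4·1  f→[1+2+4]=7
[q^8] f(8)=8,f(4)=4,f(2)=2,f(1)=1 ⇒ 15
q^12  k|12↦f(k): 12:12 6:6 4:4 3:3 2:2 1:1  a_12=28
q^20  k|20↦f(k): 20:20 10:10 5:5 4:4 2:2 1:1  a_20=42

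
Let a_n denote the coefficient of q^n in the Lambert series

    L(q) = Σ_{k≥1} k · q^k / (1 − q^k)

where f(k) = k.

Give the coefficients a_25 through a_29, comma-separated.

[q^25] f(1)=1,f(5)=5,f(25)=25 ⇒ 31
q^26  k|26↦f(k): 26:26 13:13 2:2 1:1  a_26=42
q^27  k|27↦f(k): 27:27 9:9 3:3 1:1  a_27=40
q^28  k|28↦f(k): 1:1 2:2 4:4 7:7 14:14 28:28  a_28=56
[q^29] f(1)=1,f(29)=29 ⇒ 30

31, 42, 40, 56, 30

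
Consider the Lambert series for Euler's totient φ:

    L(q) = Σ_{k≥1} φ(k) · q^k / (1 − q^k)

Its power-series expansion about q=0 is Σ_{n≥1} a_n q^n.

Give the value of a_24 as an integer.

n=24: 24·1 12·2 8·3 6·4 4·6 3·8 2·12 1·24  φ→[8+4+4+2+2+2+1+1]=24

a_24 = 24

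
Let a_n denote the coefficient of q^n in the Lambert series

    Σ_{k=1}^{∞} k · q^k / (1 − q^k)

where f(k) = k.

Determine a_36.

q^36  k|36↦f(k): 1:1 2:2 3:3 4:4 6:6 9:9 12:12 18:18 36:36  a_36=91

a_36 = 91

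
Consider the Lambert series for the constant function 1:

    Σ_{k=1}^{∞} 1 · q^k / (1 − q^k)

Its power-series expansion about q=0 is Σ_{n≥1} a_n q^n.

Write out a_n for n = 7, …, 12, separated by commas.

2, 4, 3, 4, 2, 6

d|7:{7,1}  Σf=1+1=2
d|8:{1,2,4,8}  Σf=1+1+1+1=4
n=9: 9·1 3·3 1·9  f→[1+1+1]=3
n=10: 10·1 5·2 2·5 1·10  f→[1+1+1+1]=4
d|11:{1,11}  Σf=1+1=2
q^12  k|12↦f(k): 12:1 6:1 4:1 3:1 2:1 1:1  a_12=6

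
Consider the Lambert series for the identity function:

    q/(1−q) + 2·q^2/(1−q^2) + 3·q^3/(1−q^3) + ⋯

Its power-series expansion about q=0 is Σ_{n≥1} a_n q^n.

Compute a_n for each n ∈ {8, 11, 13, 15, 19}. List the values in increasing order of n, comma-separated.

[q^8] f(8)=8,f(4)=4,f(2)=2,f(1)=1 ⇒ 15
[q^11] f(11)=11,f(1)=1 ⇒ 12
d|13:{13,1}  Σf=13+1=14
n=15: 1·15 3·5 5·3 15·1  f→[1+3+5+15]=24
n=19: 1·19 19·1  f→[1+19]=20

15, 12, 14, 24, 20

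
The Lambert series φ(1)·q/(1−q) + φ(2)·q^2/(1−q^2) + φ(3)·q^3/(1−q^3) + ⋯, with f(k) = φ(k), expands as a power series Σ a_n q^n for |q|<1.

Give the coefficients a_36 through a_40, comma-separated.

q^36  k|36↦φ(k): 1:1 2:1 3:2 4:2 6:2 9:6 12:4 18:6 36:12  a_36=36
n=37: 37·1 1·37  φ→[36+1]=37
[q^38] φ(1)=1,φ(2)=1,φ(19)=18,φ(38)=18 ⇒ 38
q^39  k|39↦φ(k): 39:24 13:12 3:2 1:1  a_39=39
[q^40] φ(40)=16,φ(20)=8,φ(10)=4,φ(8)=4,φ(5)=4,φ(4)=2,φ(2)=1,φ(1)=1 ⇒ 40

36, 37, 38, 39, 40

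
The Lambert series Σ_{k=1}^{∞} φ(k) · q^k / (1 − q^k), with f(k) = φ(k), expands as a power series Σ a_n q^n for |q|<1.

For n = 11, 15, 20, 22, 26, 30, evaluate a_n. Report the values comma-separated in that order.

d|11:{11,1}  Σφ=10+1=11
q^15  k|15↦φ(k): 15:8 5:4 3:2 1:1  a_15=15
d|20:{1,2,4,5,10,20}  Σφ=1+1+2+4+4+8=20
n=22: 22·1 11·2 2·11 1·22  φ→[10+10+1+1]=22
d|26:{1,2,13,26}  Σφ=1+1+12+12=26
n=30: 30·1 15·2 10·3 6·5 5·6 3·10 2·15 1·30  φ→[8+8+4+2+4+2+1+1]=30

11, 15, 20, 22, 26, 30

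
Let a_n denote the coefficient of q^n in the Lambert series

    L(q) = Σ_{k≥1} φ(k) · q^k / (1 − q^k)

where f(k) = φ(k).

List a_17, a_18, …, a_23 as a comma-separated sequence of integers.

d|17:{1,17}  Σφ=1+16=17
q^18  k|18↦φ(k): 1:1 2:1 3:2 6:2 9:6 18:6  a_18=18
[q^19] φ(19)=18,φ(1)=1 ⇒ 19
q^20  k|20↦φ(k): 20:8 10:4 5:4 4:2 2:1 1:1  a_20=20
n=21: 1·21 3·7 7·3 21·1  φ→[1+2+6+12]=21
d|22:{22,11,2,1}  Σφ=10+10+1+1=22
q^23  k|23↦φ(k): 23:22 1:1  a_23=23

17, 18, 19, 20, 21, 22, 23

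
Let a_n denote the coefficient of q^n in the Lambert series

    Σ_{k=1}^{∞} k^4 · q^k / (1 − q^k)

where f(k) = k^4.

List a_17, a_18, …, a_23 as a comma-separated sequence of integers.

83522, 112931, 130322, 170898, 196964, 248914, 279842

[q^17] f(17)=83521,f(1)=1 ⇒ 83522
n=18: 1·18 2·9 3·6 6·3 9·2 18·1  f→[1+16+81+1296+6561+104976]=112931
d|19:{1,19}  Σf=1+130321=130322
d|20:{20,10,5,4,2,1}  Σf=160000+10000+625+256+16+1=170898
n=21: 1·21 3·7 7·3 21·1  f→[1+81+2401+194481]=196964
n=22: 1·22 2·11 11·2 22·1  f→[1+16+14641+234256]=248914
d|23:{23,1}  Σf=279841+1=279842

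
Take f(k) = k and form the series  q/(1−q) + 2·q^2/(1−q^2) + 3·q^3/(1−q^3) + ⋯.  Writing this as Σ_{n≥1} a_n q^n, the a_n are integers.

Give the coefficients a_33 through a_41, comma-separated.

48, 54, 48, 91, 38, 60, 56, 90, 42

q^33  k|33↦f(k): 33:33 11:11 3:3 1:1  a_33=48
n=34: 1·34 2·17 17·2 34·1  f→[1+2+17+34]=54
[q^35] f(35)=35,f(7)=7,f(5)=5,f(1)=1 ⇒ 48
q^36  k|36↦f(k): 1:1 2:2 3:3 4:4 6:6 9:9 12:12 18:18 36:36  a_36=91
q^37  k|37↦f(k): 1:1 37:37  a_37=38
d|38:{38,19,2,1}  Σf=38+19+2+1=60
d|39:{39,13,3,1}  Σf=39+13+3+1=56
q^40  k|40↦f(k): 1:1 2:2 4:4 5:5 8:8 10:10 20:20 40:40  a_40=90
d|41:{1,41}  Σf=1+41=42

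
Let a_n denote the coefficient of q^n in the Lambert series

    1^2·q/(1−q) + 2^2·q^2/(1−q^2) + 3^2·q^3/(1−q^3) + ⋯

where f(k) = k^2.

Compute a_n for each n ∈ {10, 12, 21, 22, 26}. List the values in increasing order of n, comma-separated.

n=10: 1·10 2·5 5·2 10·1  f→[1+4+25+100]=130
q^12  k|12↦f(k): 12:144 6:36 4:16 3:9 2:4 1:1  a_12=210
d|21:{21,7,3,1}  Σf=441+49+9+1=500
q^22  k|22↦f(k): 1:1 2:4 11:121 22:484  a_22=610
n=26: 26·1 13·2 2·13 1·26  f→[676+169+4+1]=850

130, 210, 500, 610, 850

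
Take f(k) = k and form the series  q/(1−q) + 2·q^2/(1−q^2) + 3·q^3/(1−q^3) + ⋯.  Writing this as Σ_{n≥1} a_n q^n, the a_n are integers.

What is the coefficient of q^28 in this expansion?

n=28: 28·1 14·2 7·4 4·7 2·14 1·28  f→[28+14+7+4+2+1]=56

a_28 = 56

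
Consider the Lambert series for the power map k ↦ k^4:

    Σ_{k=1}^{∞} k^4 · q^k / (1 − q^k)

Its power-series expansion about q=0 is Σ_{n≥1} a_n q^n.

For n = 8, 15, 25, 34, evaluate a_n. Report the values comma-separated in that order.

4369, 51332, 391251, 1419874

n=8: 8·1 4·2 2·4 1·8  f→[4096+256+16+1]=4369
d|15:{15,5,3,1}  Σf=50625+625+81+1=51332
[q^25] f(25)=390625,f(5)=625,f(1)=1 ⇒ 391251
n=34: 34·1 17·2 2·17 1·34  f→[1336336+83521+16+1]=1419874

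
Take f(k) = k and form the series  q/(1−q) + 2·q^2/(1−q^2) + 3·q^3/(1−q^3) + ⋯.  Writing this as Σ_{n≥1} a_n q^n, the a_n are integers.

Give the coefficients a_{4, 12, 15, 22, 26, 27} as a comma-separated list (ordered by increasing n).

q^4  k|4↦f(k): 1:1 2:2 4:4  a_4=7
d|12:{1,2,3,4,6,12}  Σf=1+2+3+4+6+12=28
d|15:{15,5,3,1}  Σf=15+5+3+1=24
q^22  k|22↦f(k): 22:22 11:11 2:2 1:1  a_22=36
q^26  k|26↦f(k): 1:1 2:2 13:13 26:26  a_26=42
n=27: 1·27 3·9 9·3 27·1  f→[1+3+9+27]=40

7, 28, 24, 36, 42, 40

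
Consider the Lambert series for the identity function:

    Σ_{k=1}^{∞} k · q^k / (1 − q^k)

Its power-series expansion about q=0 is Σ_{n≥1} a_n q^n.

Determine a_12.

a_12 = 28

[q^12] f(12)=12,f(6)=6,f(4)=4,f(3)=3,f(2)=2,f(1)=1 ⇒ 28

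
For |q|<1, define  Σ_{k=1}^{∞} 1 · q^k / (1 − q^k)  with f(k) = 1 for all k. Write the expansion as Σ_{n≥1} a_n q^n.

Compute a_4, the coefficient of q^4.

a_4 = 3

q^4  k|4↦f(k): 4:1 2:1 1:1  a_4=3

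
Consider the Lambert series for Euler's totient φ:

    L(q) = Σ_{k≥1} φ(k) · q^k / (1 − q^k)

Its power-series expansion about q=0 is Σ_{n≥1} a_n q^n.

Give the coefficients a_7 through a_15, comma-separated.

d|7:{1,7}  Σφ=1+6=7
n=8: 1·8 2·4 4·2 8·1  φ→[1+1+2+4]=8
[q^9] φ(1)=1,φ(3)=2,φ(9)=6 ⇒ 9
q^10  k|10↦φ(k): 10:4 5:4 2:1 1:1  a_10=10
[q^11] φ(1)=1,φ(11)=10 ⇒ 11
[q^12] φ(12)=4,φ(6)=2,φ(4)=2,φ(3)=2,φ(2)=1,φ(1)=1 ⇒ 12
n=13: 13·1 1·13  φ→[12+1]=13
[q^14] φ(14)=6,φ(7)=6,φ(2)=1,φ(1)=1 ⇒ 14
n=15: 1·15 3·5 5·3 15·1  φ→[1+2+4+8]=15

7, 8, 9, 10, 11, 12, 13, 14, 15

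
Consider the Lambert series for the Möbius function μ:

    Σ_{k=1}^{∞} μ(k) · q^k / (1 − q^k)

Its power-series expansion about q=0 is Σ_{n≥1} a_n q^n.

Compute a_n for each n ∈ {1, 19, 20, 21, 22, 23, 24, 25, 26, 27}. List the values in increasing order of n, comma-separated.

1, 0, 0, 0, 0, 0, 0, 0, 0, 0

d|1:{1}  Σμ=1=1
d|19:{1,19}  Σμ=1+(-1)=0
q^20  k|20↦μ(k): 20:0 10:1 5:-1 4:0 2:-1 1:1  a_20=0
n=21: 1·21 3·7 7·3 21·1  μ→[1+(-1)+(-1)+1]=0
d|22:{1,2,11,22}  Σμ=1+(-1)+(-1)+1=0
n=23: 23·1 1·23  μ→[(-1)+1]=0
q^24  k|24↦μ(k): 1:1 2:-1 3:-1 4:0 6:1 8:0 12:0 24:0  a_24=0
q^25  k|25↦μ(k): 25:0 5:-1 1:1  a_25=0
d|26:{1,2,13,26}  Σμ=1+(-1)+(-1)+1=0
[q^27] μ(27)=0,μ(9)=0,μ(3)=-1,μ(1)=1 ⇒ 0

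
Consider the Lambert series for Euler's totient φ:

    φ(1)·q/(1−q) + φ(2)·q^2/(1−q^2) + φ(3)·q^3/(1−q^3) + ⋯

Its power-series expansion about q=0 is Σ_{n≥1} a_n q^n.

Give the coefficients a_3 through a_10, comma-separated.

d|3:{3,1}  Σφ=2+1=3
d|4:{1,2,4}  Σφ=1+1+2=4
q^5  k|5↦φ(k): 5:4 1:1  a_5=5
d|6:{1,2,3,6}  Σφ=1+1+2+2=6
n=7: 1·7 7·1  φ→[1+6]=7
n=8: 8·1 4·2 2·4 1·8  φ→[4+2+1+1]=8
n=9: 1·9 3·3 9·1  φ→[1+2+6]=9
n=10: 1·10 2·5 5·2 10·1  φ→[1+1+4+4]=10

3, 4, 5, 6, 7, 8, 9, 10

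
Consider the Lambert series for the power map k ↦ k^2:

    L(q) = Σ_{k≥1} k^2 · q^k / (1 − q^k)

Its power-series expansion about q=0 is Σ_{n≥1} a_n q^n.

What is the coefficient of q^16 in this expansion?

a_16 = 341

d|16:{1,2,4,8,16}  Σf=1+4+16+64+256=341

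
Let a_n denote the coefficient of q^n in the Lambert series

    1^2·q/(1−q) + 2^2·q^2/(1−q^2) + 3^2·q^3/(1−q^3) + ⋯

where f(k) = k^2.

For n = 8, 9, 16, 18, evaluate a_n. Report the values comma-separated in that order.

85, 91, 341, 455

d|8:{8,4,2,1}  Σf=64+16+4+1=85
[q^9] f(1)=1,f(3)=9,f(9)=81 ⇒ 91
[q^16] f(16)=256,f(8)=64,f(4)=16,f(2)=4,f(1)=1 ⇒ 341
n=18: 1·18 2·9 3·6 6·3 9·2 18·1  f→[1+4+9+36+81+324]=455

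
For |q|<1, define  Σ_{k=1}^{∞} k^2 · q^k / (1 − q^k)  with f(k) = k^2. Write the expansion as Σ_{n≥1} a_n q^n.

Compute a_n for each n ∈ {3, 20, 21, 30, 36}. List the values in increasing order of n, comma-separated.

n=3: 3·1 1·3  f→[9+1]=10
[q^20] f(1)=1,f(2)=4,f(4)=16,f(5)=25,f(10)=100,f(20)=400 ⇒ 546
[q^21] f(1)=1,f(3)=9,f(7)=49,f(21)=441 ⇒ 500
[q^30] f(1)=1,f(2)=4,f(3)=9,f(5)=25,f(6)=36,f(10)=100,f(15)=225,f(30)=900 ⇒ 1300
n=36: 36·1 18·2 12·3 9·4 6·6 4·9 3·12 2·18 1·36  f→[1296+324+144+81+36+16+9+4+1]=1911

10, 546, 500, 1300, 1911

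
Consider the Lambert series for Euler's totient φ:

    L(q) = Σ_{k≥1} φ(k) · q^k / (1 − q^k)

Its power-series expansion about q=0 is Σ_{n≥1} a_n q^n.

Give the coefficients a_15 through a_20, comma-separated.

q^15  k|15↦φ(k): 15:8 5:4 3:2 1:1  a_15=15
[q^16] φ(1)=1,φ(2)=1,φ(4)=2,φ(8)=4,φ(16)=8 ⇒ 16
n=17: 17·1 1·17  φ→[16+1]=17
d|18:{1,2,3,6,9,18}  Σφ=1+1+2+2+6+6=18
[q^19] φ(19)=18,φ(1)=1 ⇒ 19
q^20  k|20↦φ(k): 1:1 2:1 4:2 5:4 10:4 20:8  a_20=20

15, 16, 17, 18, 19, 20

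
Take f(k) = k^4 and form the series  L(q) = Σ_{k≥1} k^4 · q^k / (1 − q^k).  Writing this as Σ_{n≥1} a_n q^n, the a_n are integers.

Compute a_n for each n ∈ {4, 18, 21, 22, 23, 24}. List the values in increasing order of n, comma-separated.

273, 112931, 196964, 248914, 279842, 358258

[q^4] f(1)=1,f(2)=16,f(4)=256 ⇒ 273
d|18:{1,2,3,6,9,18}  Σf=1+16+81+1296+6561+104976=112931
n=21: 21·1 7·3 3·7 1·21  f→[194481+2401+81+1]=196964
[q^22] f(22)=234256,f(11)=14641,f(2)=16,f(1)=1 ⇒ 248914
q^23  k|23↦f(k): 23:279841 1:1  a_23=279842
[q^24] f(24)=331776,f(12)=20736,f(8)=4096,f(6)=1296,f(4)=256,f(3)=81,f(2)=16,f(1)=1 ⇒ 358258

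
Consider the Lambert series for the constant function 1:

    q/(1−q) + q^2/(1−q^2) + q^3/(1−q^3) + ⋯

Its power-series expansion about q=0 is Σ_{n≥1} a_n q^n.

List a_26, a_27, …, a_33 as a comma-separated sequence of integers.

q^26  k|26↦f(k): 26:1 13:1 2:1 1:1  a_26=4
[q^27] f(27)=1,f(9)=1,f(3)=1,f(1)=1 ⇒ 4
d|28:{28,14,7,4,2,1}  Σf=1+1+1+1+1+1=6
n=29: 1·29 29·1  f→[1+1]=2
d|30:{1,2,3,5,6,10,15,30}  Σf=1+1+1+1+1+1+1+1=8
q^31  k|31↦f(k): 31:1 1:1  a_31=2
n=32: 1·32 2·16 4·8 8·4 16·2 32·1  f→[1+1+1+1+1+1]=6
q^33  k|33↦f(k): 1:1 3:1 11:1 33:1  a_33=4

4, 4, 6, 2, 8, 2, 6, 4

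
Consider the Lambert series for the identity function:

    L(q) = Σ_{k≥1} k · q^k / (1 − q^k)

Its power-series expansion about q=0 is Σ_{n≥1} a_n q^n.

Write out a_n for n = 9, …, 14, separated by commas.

n=9: 1·9 3·3 9·1  f→[1+3+9]=13
n=10: 1·10 2·5 5·2 10·1  f→[1+2+5+10]=18
n=11: 1·11 11·1  f→[1+11]=12
n=12: 12·1 6·2 4·3 3·4 2·6 1·12  f→[12+6+4+3+2+1]=28
[q^13] f(13)=13,f(1)=1 ⇒ 14
[q^14] f(1)=1,f(2)=2,f(7)=7,f(14)=14 ⇒ 24

13, 18, 12, 28, 14, 24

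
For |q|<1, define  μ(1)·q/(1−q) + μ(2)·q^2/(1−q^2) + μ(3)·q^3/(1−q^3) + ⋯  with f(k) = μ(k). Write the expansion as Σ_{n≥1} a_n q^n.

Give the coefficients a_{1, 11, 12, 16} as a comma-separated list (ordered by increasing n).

1, 0, 0, 0

[q^1] μ(1)=1 ⇒ 1
d|11:{1,11}  Σμ=1+(-1)=0
n=12: 1·12 2·6 3·4 4·3 6·2 12·1  μ→[1+(-1)+(-1)+0+1+0]=0
n=16: 16·1 8·2 4·4 2·8 1·16  μ→[0+0+0+(-1)+1]=0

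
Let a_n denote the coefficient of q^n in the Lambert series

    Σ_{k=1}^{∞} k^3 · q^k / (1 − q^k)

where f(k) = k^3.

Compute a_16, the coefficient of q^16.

a_16 = 4681

[q^16] f(1)=1,f(2)=8,f(4)=64,f(8)=512,f(16)=4096 ⇒ 4681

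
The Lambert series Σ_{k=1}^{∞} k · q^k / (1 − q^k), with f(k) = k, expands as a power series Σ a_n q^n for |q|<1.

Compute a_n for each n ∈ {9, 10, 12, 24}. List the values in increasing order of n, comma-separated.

q^9  k|9↦f(k): 1:1 3:3 9:9  a_9=13
d|10:{10,5,2,1}  Σf=10+5+2+1=18
n=12: 1·12 2·6 3·4 4·3 6·2 12·1  f→[1+2+3+4+6+12]=28
[q^24] f(1)=1,f(2)=2,f(3)=3,f(4)=4,f(6)=6,f(8)=8,f(12)=12,f(24)=24 ⇒ 60

13, 18, 28, 60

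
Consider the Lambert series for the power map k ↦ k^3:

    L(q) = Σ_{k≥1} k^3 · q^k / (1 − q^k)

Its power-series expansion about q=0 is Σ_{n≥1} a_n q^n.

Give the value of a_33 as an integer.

q^33  k|33↦f(k): 1:1 3:27 11:1331 33:35937  a_33=37296

a_33 = 37296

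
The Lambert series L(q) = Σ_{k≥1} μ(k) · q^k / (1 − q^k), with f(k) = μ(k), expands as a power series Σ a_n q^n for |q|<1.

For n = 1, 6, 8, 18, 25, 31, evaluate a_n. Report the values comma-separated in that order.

q^1  k|1↦μ(k): 1:1  a_1=1
[q^6] μ(1)=1,μ(2)=-1,μ(3)=-1,μ(6)=1 ⇒ 0
q^8  k|8↦μ(k): 8:0 4:0 2:-1 1:1  a_8=0
q^18  k|18↦μ(k): 1:1 2:-1 3:-1 6:1 9:0 18:0  a_18=0
n=25: 1·25 5·5 25·1  μ→[1+(-1)+0]=0
d|31:{1,31}  Σμ=1+(-1)=0

1, 0, 0, 0, 0, 0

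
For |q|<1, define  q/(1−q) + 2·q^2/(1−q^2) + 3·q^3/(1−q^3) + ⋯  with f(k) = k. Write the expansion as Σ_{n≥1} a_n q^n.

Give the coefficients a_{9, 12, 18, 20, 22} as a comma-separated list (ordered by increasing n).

13, 28, 39, 42, 36

[q^9] f(1)=1,f(3)=3,f(9)=9 ⇒ 13
q^12  k|12↦f(k): 1:1 2:2 3:3 4:4 6:6 12:12  a_12=28
[q^18] f(1)=1,f(2)=2,f(3)=3,f(6)=6,f(9)=9,f(18)=18 ⇒ 39
q^20  k|20↦f(k): 1:1 2:2 4:4 5:5 10:10 20:20  a_20=42
q^22  k|22↦f(k): 1:1 2:2 11:11 22:22  a_22=36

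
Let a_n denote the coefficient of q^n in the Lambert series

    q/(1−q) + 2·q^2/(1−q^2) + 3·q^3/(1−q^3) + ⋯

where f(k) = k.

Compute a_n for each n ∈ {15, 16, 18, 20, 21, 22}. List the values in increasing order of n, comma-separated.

24, 31, 39, 42, 32, 36

n=15: 15·1 5·3 3·5 1·15  f→[15+5+3+1]=24
d|16:{16,8,4,2,1}  Σf=16+8+4+2+1=31
q^18  k|18↦f(k): 1:1 2:2 3:3 6:6 9:9 18:18  a_18=39
q^20  k|20↦f(k): 20:20 10:10 5:5 4:4 2:2 1:1  a_20=42
q^21  k|21↦f(k): 21:21 7:7 3:3 1:1  a_21=32
q^22  k|22↦f(k): 1:1 2:2 11:11 22:22  a_22=36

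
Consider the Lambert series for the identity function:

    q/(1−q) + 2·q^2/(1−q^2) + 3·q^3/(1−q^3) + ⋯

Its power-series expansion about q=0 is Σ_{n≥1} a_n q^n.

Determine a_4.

q^4  k|4↦f(k): 4:4 2:2 1:1  a_4=7

a_4 = 7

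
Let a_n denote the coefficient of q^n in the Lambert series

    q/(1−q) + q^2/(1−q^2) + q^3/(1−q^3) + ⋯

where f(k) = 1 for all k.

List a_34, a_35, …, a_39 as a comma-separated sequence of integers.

4, 4, 9, 2, 4, 4

d|34:{34,17,2,1}  Σf=1+1+1+1=4
d|35:{1,5,7,35}  Σf=1+1+1+1=4
q^36  k|36↦f(k): 1:1 2:1 3:1 4:1 6:1 9:1 12:1 18:1 36:1  a_36=9
d|37:{37,1}  Σf=1+1=2
q^38  k|38↦f(k): 1:1 2:1 19:1 38:1  a_38=4
q^39  k|39↦f(k): 1:1 3:1 13:1 39:1  a_39=4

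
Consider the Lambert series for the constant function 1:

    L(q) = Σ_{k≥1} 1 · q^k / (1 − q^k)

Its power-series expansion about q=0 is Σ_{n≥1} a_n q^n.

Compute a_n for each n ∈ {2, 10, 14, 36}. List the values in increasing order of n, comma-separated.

2, 4, 4, 9

q^2  k|2↦f(k): 2:1 1:1  a_2=2
q^10  k|10↦f(k): 1:1 2:1 5:1 10:1  a_10=4
d|14:{14,7,2,1}  Σf=1+1+1+1=4
q^36  k|36↦f(k): 36:1 18:1 12:1 9:1 6:1 4:1 3:1 2:1 1:1  a_36=9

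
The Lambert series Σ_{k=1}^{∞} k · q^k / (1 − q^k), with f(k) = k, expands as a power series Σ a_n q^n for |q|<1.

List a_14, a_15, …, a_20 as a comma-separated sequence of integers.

n=14: 14·1 7·2 2·7 1·14  f→[14+7+2+1]=24
n=15: 15·1 5·3 3·5 1·15  f→[15+5+3+1]=24
[q^16] f(1)=1,f(2)=2,f(4)=4,f(8)=8,f(16)=16 ⇒ 31
d|17:{1,17}  Σf=1+17=18
[q^18] f(1)=1,f(2)=2,f(3)=3,f(6)=6,f(9)=9,f(18)=18 ⇒ 39
n=19: 19·1 1·19  f→[19+1]=20
d|20:{20,10,5,4,2,1}  Σf=20+10+5+4+2+1=42

24, 24, 31, 18, 39, 20, 42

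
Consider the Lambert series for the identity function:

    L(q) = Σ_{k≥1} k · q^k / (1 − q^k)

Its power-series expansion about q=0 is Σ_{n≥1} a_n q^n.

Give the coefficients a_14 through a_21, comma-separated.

n=14: 1·14 2·7 7·2 14·1  f→[1+2+7+14]=24
[q^15] f(15)=15,f(5)=5,f(3)=3,f(1)=1 ⇒ 24
q^16  k|16↦f(k): 1:1 2:2 4:4 8:8 16:16  a_16=31
q^17  k|17↦f(k): 1:1 17:17  a_17=18
[q^18] f(18)=18,f(9)=9,f(6)=6,f(3)=3,f(2)=2,f(1)=1 ⇒ 39
n=19: 19·1 1·19  f→[19+1]=20
[q^20] f(20)=20,f(10)=10,f(5)=5,f(4)=4,f(2)=2,f(1)=1 ⇒ 42
n=21: 21·1 7·3 3·7 1·21  f→[21+7+3+1]=32

24, 24, 31, 18, 39, 20, 42, 32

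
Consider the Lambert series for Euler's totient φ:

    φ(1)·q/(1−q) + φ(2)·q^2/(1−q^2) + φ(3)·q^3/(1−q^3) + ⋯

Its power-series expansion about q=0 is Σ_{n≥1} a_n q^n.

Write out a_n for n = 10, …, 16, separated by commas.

n=10: 10·1 5·2 2·5 1·10  φ→[4+4+1+1]=10
q^11  k|11↦φ(k): 11:10 1:1  a_11=11
[q^12] φ(1)=1,φ(2)=1,φ(3)=2,φ(4)=2,φ(6)=2,φ(12)=4 ⇒ 12
n=13: 13·1 1·13  φ→[12+1]=13
n=14: 1·14 2·7 7·2 14·1  φ→[1+1+6+6]=14
d|15:{1,3,5,15}  Σφ=1+2+4+8=15
n=16: 1·16 2·8 4·4 8·2 16·1  φ→[1+1+2+4+8]=16

10, 11, 12, 13, 14, 15, 16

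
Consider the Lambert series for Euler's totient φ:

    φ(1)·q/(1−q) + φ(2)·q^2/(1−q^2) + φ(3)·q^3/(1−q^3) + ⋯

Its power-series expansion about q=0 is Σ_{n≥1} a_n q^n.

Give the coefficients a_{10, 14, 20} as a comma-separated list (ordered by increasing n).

n=10: 1·10 2·5 5·2 10·1  φ→[1+1+4+4]=10
n=14: 14·1 7·2 2·7 1·14  φ→[6+6+1+1]=14
[q^20] φ(1)=1,φ(2)=1,φ(4)=2,φ(5)=4,φ(10)=4,φ(20)=8 ⇒ 20

10, 14, 20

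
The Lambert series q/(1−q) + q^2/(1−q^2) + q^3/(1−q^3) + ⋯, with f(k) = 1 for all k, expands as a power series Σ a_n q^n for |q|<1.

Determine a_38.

a_38 = 4

d|38:{1,2,19,38}  Σf=1+1+1+1=4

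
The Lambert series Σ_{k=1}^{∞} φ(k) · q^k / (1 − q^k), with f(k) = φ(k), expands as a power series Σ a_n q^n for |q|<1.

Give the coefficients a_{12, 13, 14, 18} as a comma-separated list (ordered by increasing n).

q^12  k|12↦φ(k): 1:1 2:1 3:2 4:2 6:2 12:4  a_12=12
[q^13] φ(13)=12,φ(1)=1 ⇒ 13
n=14: 1·14 2·7 7·2 14·1  φ→[1+1+6+6]=14
q^18  k|18↦φ(k): 18:6 9:6 6:2 3:2 2:1 1:1  a_18=18

12, 13, 14, 18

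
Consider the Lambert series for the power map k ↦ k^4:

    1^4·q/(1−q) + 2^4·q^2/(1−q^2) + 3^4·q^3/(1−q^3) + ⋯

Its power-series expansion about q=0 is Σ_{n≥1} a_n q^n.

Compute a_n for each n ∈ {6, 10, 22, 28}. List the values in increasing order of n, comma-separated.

[q^6] f(1)=1,f(2)=16,f(3)=81,f(6)=1296 ⇒ 1394
q^10  k|10↦f(k): 1:1 2:16 5:625 10:10000  a_10=10642
q^22  k|22↦f(k): 1:1 2:16 11:14641 22:234256  a_22=248914
n=28: 28·1 14·2 7·4 4·7 2·14 1·28  f→[614656+38416+2401+256+16+1]=655746

1394, 10642, 248914, 655746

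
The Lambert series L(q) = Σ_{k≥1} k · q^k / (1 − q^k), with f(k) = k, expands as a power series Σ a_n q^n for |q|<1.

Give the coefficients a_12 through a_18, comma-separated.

28, 14, 24, 24, 31, 18, 39

d|12:{12,6,4,3,2,1}  Σf=12+6+4+3+2+1=28
q^13  k|13↦f(k): 1:1 13:13  a_13=14
q^14  k|14↦f(k): 14:14 7:7 2:2 1:1  a_14=24
d|15:{15,5,3,1}  Σf=15+5+3+1=24
n=16: 16·1 8·2 4·4 2·8 1·16  f→[16+8+4+2+1]=31
d|17:{17,1}  Σf=17+1=18
n=18: 18·1 9·2 6·3 3·6 2·9 1·18  f→[18+9+6+3+2+1]=39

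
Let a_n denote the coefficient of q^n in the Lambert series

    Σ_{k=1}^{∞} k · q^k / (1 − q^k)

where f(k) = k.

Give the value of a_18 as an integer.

a_18 = 39

d|18:{1,2,3,6,9,18}  Σf=1+2+3+6+9+18=39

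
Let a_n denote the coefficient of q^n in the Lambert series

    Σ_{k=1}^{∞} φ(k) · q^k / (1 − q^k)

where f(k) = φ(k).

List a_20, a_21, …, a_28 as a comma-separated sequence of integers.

n=20: 1·20 2·10 4·5 5·4 10·2 20·1  φ→[1+1+2+4+4+8]=20
d|21:{21,7,3,1}  Σφ=12+6+2+1=21
q^22  k|22↦φ(k): 22:10 11:10 2:1 1:1  a_22=22
n=23: 1·23 23·1  φ→[1+22]=23
d|24:{1,2,3,4,6,8,12,24}  Σφ=1+1+2+2+2+4+4+8=24
d|25:{25,5,1}  Σφ=20+4+1=25
[q^26] φ(1)=1,φ(2)=1,φ(13)=12,φ(26)=12 ⇒ 26
n=27: 27·1 9·3 3·9 1·27  φ→[18+6+2+1]=27
[q^28] φ(28)=12,φ(14)=6,φ(7)=6,φ(4)=2,φ(2)=1,φ(1)=1 ⇒ 28

20, 21, 22, 23, 24, 25, 26, 27, 28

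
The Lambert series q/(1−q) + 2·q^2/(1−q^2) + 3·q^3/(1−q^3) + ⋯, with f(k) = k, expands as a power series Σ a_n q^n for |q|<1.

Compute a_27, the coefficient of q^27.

a_27 = 40

[q^27] f(1)=1,f(3)=3,f(9)=9,f(27)=27 ⇒ 40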